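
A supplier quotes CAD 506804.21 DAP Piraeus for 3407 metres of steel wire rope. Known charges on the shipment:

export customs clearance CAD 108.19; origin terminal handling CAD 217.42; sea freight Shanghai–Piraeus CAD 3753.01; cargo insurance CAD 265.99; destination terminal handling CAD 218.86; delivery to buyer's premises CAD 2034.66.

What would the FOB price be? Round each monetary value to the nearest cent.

Not relevant to the conversion: export clearance, origin terminal — on the seller under both DAP and FOB; already in the DAP price and stays in the FOB price.
From DAP to FOB, the seller no longer bears: freight, insurance, destination terminal, delivery.
FOB price = 506804.21 − 3753.01 − 265.99 − 218.86 − 2034.66 = 500531.69

FOB price: CAD 500531.69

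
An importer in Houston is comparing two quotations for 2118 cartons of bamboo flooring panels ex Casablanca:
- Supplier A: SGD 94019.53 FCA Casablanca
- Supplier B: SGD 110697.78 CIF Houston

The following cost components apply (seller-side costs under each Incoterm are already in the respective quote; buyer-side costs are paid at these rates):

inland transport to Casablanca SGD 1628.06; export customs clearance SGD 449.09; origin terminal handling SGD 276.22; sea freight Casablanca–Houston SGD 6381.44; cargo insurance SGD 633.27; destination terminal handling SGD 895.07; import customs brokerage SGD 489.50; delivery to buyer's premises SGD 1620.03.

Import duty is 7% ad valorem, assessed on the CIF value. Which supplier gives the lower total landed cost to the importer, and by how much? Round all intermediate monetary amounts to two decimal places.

Supplier A is cheaper by SGD 10044.43

Supplier A (FCA):
CIF value = FCA price + origin terminal + freight + insurance = 94019.53 + 276.22 + 6381.44 + 633.27 = 101310.46
Import duty = 101310.46 × 7% = 7091.73
Buyer bears (A): 276.22 + 6381.44 + 633.27 + 895.07 + 489.50 + 1620.03 = 10295.53
Landed cost (A) = invoice 94019.53 + 10295.53 + duty 7091.73 = 111406.79
Supplier B (CIF):
The CIF price already equals the CIF value: 110697.78
Import duty = 110697.78 × 7% = 7748.84
Buyer bears (B): 895.07 + 489.50 + 1620.03 = 3004.60
Landed cost (B) = invoice 110697.78 + 3004.60 + duty 7748.84 = 121451.22
Difference = |111406.79 − 121451.22| = 10044.43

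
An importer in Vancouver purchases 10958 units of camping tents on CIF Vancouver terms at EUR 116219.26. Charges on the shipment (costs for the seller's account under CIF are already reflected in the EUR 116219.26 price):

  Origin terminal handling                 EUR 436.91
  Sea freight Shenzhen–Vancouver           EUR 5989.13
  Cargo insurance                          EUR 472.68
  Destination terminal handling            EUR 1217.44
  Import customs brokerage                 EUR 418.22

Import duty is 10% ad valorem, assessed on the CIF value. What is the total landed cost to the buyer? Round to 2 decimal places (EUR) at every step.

CIF: the seller pays costs through ocean freight and marine insurance to the destination port.
Already in the invoice (seller's account under CIF): origin terminal, freight, insurance — exclude.
The CIF price already equals the CIF value: 116219.26
Import duty = 116219.26 × 10% = 11621.93
Buyer bears: destination terminal 1217.44 + brokerage 418.22 + duty 11621.93 = 13257.59
Landed cost = invoice 116219.26 + 13257.59 = 129476.85

Total landed cost: EUR 129476.85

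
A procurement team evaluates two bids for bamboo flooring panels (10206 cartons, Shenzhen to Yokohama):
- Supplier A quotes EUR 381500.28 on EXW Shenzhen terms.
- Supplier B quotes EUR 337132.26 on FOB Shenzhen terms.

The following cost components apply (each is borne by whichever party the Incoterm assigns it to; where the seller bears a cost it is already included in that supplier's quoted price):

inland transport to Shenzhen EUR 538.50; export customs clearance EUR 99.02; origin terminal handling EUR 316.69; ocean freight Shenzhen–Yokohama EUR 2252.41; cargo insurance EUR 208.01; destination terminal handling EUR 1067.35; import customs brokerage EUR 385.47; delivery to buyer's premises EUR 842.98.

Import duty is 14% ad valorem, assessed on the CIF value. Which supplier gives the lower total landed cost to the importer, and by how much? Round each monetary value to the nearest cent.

Supplier B is cheaper by EUR 51667.34

Supplier A (EXW):
CIF value = EXW price + inland to port + export clearance + origin terminal + freight + insurance = 381500.28 + 538.50 + 99.02 + 316.69 + 2252.41 + 208.01 = 384914.91
Import duty = 384914.91 × 14% = 53888.09
Buyer bears (A): 538.50 + 99.02 + 316.69 + 2252.41 + 208.01 + 1067.35 + 385.47 + 842.98 = 5710.43
Landed cost (A) = invoice 381500.28 + 5710.43 + duty 53888.09 = 441098.80
Supplier B (FOB):
CIF value = FOB price + freight + insurance = 337132.26 + 2252.41 + 208.01 = 339592.68
Import duty = 339592.68 × 14% = 47542.98
Buyer bears (B): 2252.41 + 208.01 + 1067.35 + 385.47 + 842.98 = 4756.22
Landed cost (B) = invoice 337132.26 + 4756.22 + duty 47542.98 = 389431.46
Difference = |441098.80 − 389431.46| = 51667.34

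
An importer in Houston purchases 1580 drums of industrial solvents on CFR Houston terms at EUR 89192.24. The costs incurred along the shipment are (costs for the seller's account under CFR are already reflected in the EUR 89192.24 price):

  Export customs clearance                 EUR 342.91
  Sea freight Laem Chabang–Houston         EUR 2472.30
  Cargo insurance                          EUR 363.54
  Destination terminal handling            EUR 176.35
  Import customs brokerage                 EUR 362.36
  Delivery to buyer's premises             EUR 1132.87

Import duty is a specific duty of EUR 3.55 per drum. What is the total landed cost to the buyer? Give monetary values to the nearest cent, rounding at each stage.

Total landed cost: EUR 96836.36

CFR: the seller pays costs through ocean freight to the destination port, but not insurance.
Already in the invoice (seller's account under CFR): export clearance, freight — exclude.
CIF value = CFR price + insurance = 89192.24 + 363.54 = 89555.78
Import duty = 1580 × 3.55 = 5609.00
Buyer bears: insurance 363.54 + destination terminal 176.35 + brokerage 362.36 + delivery 1132.87 + duty 5609.00 = 7644.12
Landed cost = invoice 89192.24 + 7644.12 = 96836.36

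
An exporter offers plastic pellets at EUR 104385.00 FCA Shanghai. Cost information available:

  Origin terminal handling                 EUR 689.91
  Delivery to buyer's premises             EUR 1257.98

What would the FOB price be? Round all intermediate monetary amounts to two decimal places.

Not relevant to the conversion: delivery — on the buyer under both terms; not part of either seller's price.
From FCA to FOB, the seller additionally bears: origin terminal.
FOB price = 104385.00 + 689.91 = 105074.91

FOB price: EUR 105074.91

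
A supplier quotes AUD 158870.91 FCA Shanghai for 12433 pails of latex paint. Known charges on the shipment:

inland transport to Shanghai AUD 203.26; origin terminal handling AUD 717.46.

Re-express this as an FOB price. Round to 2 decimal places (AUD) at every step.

Not relevant to the conversion: inland to port — on the seller under both FCA and FOB; already in the FCA price and stays in the FOB price.
From FCA to FOB, the seller additionally bears: origin terminal.
FOB price = 158870.91 + 717.46 = 159588.37

FOB price: AUD 159588.37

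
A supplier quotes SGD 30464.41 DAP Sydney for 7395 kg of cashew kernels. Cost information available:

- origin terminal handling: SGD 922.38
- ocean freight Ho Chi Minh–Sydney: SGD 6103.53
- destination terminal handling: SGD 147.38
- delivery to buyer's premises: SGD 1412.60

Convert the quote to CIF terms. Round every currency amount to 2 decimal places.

CIF price: SGD 28904.43

Not relevant to the conversion: freight, origin terminal — on the seller under both DAP and CIF; already in the DAP price and stays in the CIF price.
From DAP to CIF, the seller no longer bears: destination terminal, delivery.
CIF price = 30464.41 − 147.38 − 1412.60 = 28904.43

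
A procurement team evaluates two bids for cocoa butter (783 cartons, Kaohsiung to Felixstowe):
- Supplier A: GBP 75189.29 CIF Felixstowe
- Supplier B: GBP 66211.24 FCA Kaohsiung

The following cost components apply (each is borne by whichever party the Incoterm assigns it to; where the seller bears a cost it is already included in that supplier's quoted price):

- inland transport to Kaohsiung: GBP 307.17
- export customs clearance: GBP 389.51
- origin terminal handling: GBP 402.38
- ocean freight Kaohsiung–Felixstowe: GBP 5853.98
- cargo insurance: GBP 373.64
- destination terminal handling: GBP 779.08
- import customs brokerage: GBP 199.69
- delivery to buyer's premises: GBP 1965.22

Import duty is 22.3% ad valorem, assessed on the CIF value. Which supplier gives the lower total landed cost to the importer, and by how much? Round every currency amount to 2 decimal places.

Supplier B is cheaper by GBP 2871.66

Supplier A (CIF):
The CIF price already equals the CIF value: 75189.29
Import duty = 75189.29 × 22.3% = 16767.21
Buyer bears (A): 779.08 + 199.69 + 1965.22 = 2943.99
Landed cost (A) = invoice 75189.29 + 2943.99 + duty 16767.21 = 94900.49
Supplier B (FCA):
CIF value = FCA price + origin terminal + freight + insurance = 66211.24 + 402.38 + 5853.98 + 373.64 = 72841.24
Import duty = 72841.24 × 22.3% = 16243.60
Buyer bears (B): 402.38 + 5853.98 + 373.64 + 779.08 + 199.69 + 1965.22 = 9573.99
Landed cost (B) = invoice 66211.24 + 9573.99 + duty 16243.60 = 92028.83
Difference = |94900.49 − 92028.83| = 2871.66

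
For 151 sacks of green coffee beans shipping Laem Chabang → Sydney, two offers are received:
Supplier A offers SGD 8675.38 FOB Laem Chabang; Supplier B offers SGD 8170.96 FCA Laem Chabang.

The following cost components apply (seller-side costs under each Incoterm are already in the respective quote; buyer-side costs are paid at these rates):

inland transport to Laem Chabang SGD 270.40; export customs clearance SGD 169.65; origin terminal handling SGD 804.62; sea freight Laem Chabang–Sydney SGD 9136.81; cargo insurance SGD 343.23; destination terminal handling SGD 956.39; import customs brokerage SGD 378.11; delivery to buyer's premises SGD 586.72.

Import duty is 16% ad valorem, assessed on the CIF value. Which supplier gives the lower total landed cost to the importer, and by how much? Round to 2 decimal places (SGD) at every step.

Supplier A is cheaper by SGD 348.23

Supplier A (FOB):
CIF value = FOB price + freight + insurance = 8675.38 + 9136.81 + 343.23 = 18155.42
Import duty = 18155.42 × 16% = 2904.87
Buyer bears (A): 9136.81 + 343.23 + 956.39 + 378.11 + 586.72 = 11401.26
Landed cost (A) = invoice 8675.38 + 11401.26 + duty 2904.87 = 22981.51
Supplier B (FCA):
CIF value = FCA price + origin terminal + freight + insurance = 8170.96 + 804.62 + 9136.81 + 343.23 = 18455.62
Import duty = 18455.62 × 16% = 2952.90
Buyer bears (B): 804.62 + 9136.81 + 343.23 + 956.39 + 378.11 + 586.72 = 12205.88
Landed cost (B) = invoice 8170.96 + 12205.88 + duty 2952.90 = 23329.74
Difference = |22981.51 − 23329.74| = 348.23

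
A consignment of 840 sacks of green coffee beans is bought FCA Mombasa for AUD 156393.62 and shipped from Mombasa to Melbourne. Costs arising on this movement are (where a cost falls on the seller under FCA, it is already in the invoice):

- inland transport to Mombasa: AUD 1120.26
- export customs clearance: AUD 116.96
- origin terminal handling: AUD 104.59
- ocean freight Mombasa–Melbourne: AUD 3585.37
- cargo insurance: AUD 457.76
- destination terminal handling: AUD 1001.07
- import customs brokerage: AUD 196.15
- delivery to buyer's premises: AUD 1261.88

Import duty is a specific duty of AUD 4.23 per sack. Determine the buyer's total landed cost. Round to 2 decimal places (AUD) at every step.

Total landed cost: AUD 166553.64

FCA: the seller delivers export-cleared goods to the carrier; the buyer bears costs from that point.
Already in the invoice (seller's account under FCA): inland to port, export clearance — exclude.
CIF value = FCA price + origin terminal + freight + insurance = 156393.62 + 104.59 + 3585.37 + 457.76 = 160541.34
Import duty = 840 × 4.23 = 3553.20
Buyer bears: origin terminal 104.59 + freight 3585.37 + insurance 457.76 + destination terminal 1001.07 + brokerage 196.15 + delivery 1261.88 + duty 3553.20 = 10160.02
Landed cost = invoice 156393.62 + 10160.02 = 166553.64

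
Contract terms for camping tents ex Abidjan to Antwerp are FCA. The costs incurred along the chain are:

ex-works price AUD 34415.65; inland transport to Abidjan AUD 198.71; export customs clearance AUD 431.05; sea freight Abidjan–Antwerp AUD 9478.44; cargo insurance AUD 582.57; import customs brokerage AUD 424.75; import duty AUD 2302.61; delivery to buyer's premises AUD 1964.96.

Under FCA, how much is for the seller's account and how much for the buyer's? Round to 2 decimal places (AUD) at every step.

Seller: AUD 35045.41; buyer: AUD 14753.33

FCA: the seller delivers export-cleared goods to the carrier; the buyer bears costs from that point.
Seller's account: goods 34415.65 + inland to port 198.71 + export clearance 431.05 = 35045.41
Buyer's account: freight 9478.44 + insurance 582.57 + brokerage 424.75 + duty 2302.61 + delivery 1964.96 = 14753.33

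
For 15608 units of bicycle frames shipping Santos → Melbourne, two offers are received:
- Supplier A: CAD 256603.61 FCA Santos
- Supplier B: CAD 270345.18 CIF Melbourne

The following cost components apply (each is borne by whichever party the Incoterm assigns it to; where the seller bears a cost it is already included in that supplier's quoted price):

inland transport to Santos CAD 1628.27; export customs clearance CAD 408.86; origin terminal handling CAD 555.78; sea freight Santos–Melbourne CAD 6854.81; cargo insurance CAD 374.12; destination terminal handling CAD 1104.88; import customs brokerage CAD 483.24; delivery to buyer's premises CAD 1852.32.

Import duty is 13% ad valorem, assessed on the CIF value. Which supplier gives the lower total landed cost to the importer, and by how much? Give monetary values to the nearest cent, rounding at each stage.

Supplier A is cheaper by CAD 6731.25

Supplier A (FCA):
CIF value = FCA price + origin terminal + freight + insurance = 256603.61 + 555.78 + 6854.81 + 374.12 = 264388.32
Import duty = 264388.32 × 13% = 34370.48
Buyer bears (A): 555.78 + 6854.81 + 374.12 + 1104.88 + 483.24 + 1852.32 = 11225.15
Landed cost (A) = invoice 256603.61 + 11225.15 + duty 34370.48 = 302199.24
Supplier B (CIF):
The CIF price already equals the CIF value: 270345.18
Import duty = 270345.18 × 13% = 35144.87
Buyer bears (B): 1104.88 + 483.24 + 1852.32 = 3440.44
Landed cost (B) = invoice 270345.18 + 3440.44 + duty 35144.87 = 308930.49
Difference = |302199.24 − 308930.49| = 6731.25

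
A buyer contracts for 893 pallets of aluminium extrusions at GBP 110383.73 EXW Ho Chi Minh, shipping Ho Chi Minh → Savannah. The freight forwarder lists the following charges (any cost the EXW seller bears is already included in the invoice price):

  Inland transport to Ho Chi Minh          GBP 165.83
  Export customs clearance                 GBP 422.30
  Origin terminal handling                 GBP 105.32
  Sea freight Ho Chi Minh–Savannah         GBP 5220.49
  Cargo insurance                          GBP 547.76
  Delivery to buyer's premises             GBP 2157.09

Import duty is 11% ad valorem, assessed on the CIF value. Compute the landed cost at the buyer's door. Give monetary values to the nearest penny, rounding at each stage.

Total landed cost: GBP 131855.52

EXW: the seller makes goods available at their premises; the buyer bears all onward costs.
CIF value = EXW price + inland to port + export clearance + origin terminal + freight + insurance = 110383.73 + 165.83 + 422.30 + 105.32 + 5220.49 + 547.76 = 116845.43
Import duty = 116845.43 × 11% = 12853.00
Buyer bears: inland to port 165.83 + export clearance 422.30 + origin terminal 105.32 + freight 5220.49 + insurance 547.76 + delivery 2157.09 + duty 12853.00 = 21471.79
Landed cost = invoice 110383.73 + 21471.79 = 131855.52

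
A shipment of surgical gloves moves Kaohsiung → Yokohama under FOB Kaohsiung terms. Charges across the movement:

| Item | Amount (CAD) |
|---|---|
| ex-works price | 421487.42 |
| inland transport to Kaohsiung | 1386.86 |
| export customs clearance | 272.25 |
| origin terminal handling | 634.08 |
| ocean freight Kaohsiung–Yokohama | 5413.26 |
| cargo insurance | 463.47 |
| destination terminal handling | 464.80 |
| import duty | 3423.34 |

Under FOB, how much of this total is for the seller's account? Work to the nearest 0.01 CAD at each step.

Seller's account: CAD 423780.61

FOB: the seller bears costs until goods are on board at the origin port; the buyer bears freight, insurance and all costs thereafter.
Seller's account: goods 421487.42 + inland to port 1386.86 + export clearance 272.25 + origin terminal 634.08 = 423780.61
Buyer's account: freight 5413.26 + insurance 463.47 + destination terminal 464.80 + duty 3423.34 = 9764.87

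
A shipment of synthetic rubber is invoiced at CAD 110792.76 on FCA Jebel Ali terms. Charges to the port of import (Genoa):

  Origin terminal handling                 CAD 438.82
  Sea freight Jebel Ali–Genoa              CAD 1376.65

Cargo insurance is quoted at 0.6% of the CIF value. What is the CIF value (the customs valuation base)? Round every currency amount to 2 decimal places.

CIF value: CAD 113287.96

Let C be the CIF value. C = FCA price + pre-shipment costs + freight + 0.6% × C
C − 0.6% × C = 110792.76 + 438.82 + 1376.65
0.994 × C = 112608.23
C = 112608.23 / 0.994 = 113287.96
Insurance premium = 0.6% × 113287.96 = 679.73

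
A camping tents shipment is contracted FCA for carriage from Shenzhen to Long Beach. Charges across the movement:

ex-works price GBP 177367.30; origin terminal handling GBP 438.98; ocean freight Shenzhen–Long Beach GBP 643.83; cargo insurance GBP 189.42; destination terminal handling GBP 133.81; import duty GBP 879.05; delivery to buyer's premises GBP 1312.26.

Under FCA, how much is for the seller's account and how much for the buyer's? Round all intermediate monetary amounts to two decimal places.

Seller: GBP 177367.30; buyer: GBP 3597.35

FCA: the seller delivers export-cleared goods to the carrier; the buyer bears costs from that point.
Seller's account: goods 177367.30 = 177367.30
Buyer's account: origin terminal 438.98 + freight 643.83 + insurance 189.42 + destination terminal 133.81 + duty 879.05 + delivery 1312.26 = 3597.35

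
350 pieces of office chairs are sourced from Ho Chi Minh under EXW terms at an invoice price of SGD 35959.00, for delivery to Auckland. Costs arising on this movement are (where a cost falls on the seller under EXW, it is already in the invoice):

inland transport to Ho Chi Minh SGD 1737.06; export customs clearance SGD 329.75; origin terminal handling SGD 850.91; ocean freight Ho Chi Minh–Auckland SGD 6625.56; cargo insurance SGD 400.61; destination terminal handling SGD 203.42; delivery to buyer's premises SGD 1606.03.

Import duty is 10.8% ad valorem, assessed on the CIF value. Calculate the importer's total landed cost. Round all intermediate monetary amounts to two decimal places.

EXW: the seller makes goods available at their premises; the buyer bears all onward costs.
CIF value = EXW price + inland to port + export clearance + origin terminal + freight + insurance = 35959.00 + 1737.06 + 329.75 + 850.91 + 6625.56 + 400.61 = 45902.89
Import duty = 45902.89 × 10.8% = 4957.51
Buyer bears: inland to port 1737.06 + export clearance 329.75 + origin terminal 850.91 + freight 6625.56 + insurance 400.61 + destination terminal 203.42 + delivery 1606.03 + duty 4957.51 = 16710.85
Landed cost = invoice 35959.00 + 16710.85 = 52669.85

Total landed cost: SGD 52669.85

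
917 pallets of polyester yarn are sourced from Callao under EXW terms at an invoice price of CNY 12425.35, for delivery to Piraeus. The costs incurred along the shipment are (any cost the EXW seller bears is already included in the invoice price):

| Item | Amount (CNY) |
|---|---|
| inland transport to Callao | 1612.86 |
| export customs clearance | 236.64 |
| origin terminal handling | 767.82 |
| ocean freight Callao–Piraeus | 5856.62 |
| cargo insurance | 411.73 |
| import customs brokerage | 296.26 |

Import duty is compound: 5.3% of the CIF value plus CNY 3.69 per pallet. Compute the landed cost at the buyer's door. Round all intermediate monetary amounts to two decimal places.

Total landed cost: CNY 26120.49

EXW: the seller makes goods available at their premises; the buyer bears all onward costs.
CIF value = EXW price + inland to port + export clearance + origin terminal + freight + insurance = 12425.35 + 1612.86 + 236.64 + 767.82 + 5856.62 + 411.73 = 21311.02
Ad valorem component: 21311.02 × 5.3% = 1129.48
Specific component: 917 × 3.69 = 3383.73
Import duty = 1129.48 + 3383.73 = 4513.21
Buyer bears: inland to port 1612.86 + export clearance 236.64 + origin terminal 767.82 + freight 5856.62 + insurance 411.73 + brokerage 296.26 + duty 4513.21 = 13695.14
Landed cost = invoice 12425.35 + 13695.14 = 26120.49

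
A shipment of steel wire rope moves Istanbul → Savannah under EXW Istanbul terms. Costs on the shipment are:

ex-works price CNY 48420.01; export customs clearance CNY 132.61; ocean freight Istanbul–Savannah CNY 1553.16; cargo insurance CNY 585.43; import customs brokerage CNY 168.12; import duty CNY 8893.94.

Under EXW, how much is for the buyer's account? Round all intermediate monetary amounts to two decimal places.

Buyer's account: CNY 11333.26

EXW: the seller makes goods available at their premises; the buyer bears all onward costs.
Seller's account: goods 48420.01 = 48420.01
Buyer's account: export clearance 132.61 + freight 1553.16 + insurance 585.43 + brokerage 168.12 + duty 8893.94 = 11333.26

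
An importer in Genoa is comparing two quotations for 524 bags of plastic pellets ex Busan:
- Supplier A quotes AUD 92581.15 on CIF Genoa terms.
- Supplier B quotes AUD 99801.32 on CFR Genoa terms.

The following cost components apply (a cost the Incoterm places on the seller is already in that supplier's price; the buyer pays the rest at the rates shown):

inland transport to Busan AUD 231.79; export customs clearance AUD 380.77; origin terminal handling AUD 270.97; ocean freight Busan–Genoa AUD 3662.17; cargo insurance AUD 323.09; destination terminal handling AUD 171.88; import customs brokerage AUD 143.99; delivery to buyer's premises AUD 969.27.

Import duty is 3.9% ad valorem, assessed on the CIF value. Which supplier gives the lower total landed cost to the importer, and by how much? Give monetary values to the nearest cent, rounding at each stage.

Supplier A (CIF):
The CIF price already equals the CIF value: 92581.15
Import duty = 92581.15 × 3.9% = 3610.66
Buyer bears (A): 171.88 + 143.99 + 969.27 = 1285.14
Landed cost (A) = invoice 92581.15 + 1285.14 + duty 3610.66 = 97476.95
Supplier B (CFR):
CIF value = CFR price + insurance = 99801.32 + 323.09 = 100124.41
Import duty = 100124.41 × 3.9% = 3904.85
Buyer bears (B): 323.09 + 171.88 + 143.99 + 969.27 = 1608.23
Landed cost (B) = invoice 99801.32 + 1608.23 + duty 3904.85 = 105314.40
Difference = |97476.95 − 105314.40| = 7837.45

Supplier A is cheaper by AUD 7837.45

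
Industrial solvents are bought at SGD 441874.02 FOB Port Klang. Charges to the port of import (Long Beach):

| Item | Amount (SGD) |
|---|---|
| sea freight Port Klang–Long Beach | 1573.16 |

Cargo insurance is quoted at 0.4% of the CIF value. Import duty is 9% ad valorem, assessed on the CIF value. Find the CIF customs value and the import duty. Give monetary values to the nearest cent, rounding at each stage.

CIF value: SGD 445228.09; import duty: SGD 40070.53

Let C be the CIF value. C = FOB price + freight + 0.4% × C
C − 0.4% × C = 441874.02 + 1573.16
0.996 × C = 443447.18
C = 443447.18 / 0.996 = 445228.09
Insurance premium = 0.4% × 445228.09 = 1780.91
Import duty = 445228.09 × 9% = 40070.53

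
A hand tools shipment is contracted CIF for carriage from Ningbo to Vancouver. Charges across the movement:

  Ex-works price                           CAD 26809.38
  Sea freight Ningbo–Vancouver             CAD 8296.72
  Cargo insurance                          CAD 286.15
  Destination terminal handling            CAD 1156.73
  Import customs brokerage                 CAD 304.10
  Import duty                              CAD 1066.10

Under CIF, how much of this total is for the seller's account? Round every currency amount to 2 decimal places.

CIF: the seller pays costs through ocean freight and marine insurance to the destination port.
Seller's account: goods 26809.38 + freight 8296.72 + insurance 286.15 = 35392.25
Buyer's account: destination terminal 1156.73 + brokerage 304.10 + duty 1066.10 = 2526.93

Seller's account: CAD 35392.25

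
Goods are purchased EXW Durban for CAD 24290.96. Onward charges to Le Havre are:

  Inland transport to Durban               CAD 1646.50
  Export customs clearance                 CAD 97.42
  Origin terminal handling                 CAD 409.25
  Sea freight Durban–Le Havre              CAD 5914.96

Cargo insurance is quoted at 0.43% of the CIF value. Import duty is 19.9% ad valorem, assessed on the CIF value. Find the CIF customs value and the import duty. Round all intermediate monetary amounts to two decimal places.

Let C be the CIF value. C = EXW price + pre-shipment costs + freight + 0.43% × C
C − 0.43% × C = 24290.96 + 1646.50 + 97.42 + 409.25 + 5914.96
0.9957 × C = 32359.09
C = 32359.09 / 0.9957 = 32498.83
Insurance premium = 0.43% × 32498.83 = 139.74
Import duty = 32498.83 × 19.9% = 6467.27

CIF value: CAD 32498.83; import duty: CAD 6467.27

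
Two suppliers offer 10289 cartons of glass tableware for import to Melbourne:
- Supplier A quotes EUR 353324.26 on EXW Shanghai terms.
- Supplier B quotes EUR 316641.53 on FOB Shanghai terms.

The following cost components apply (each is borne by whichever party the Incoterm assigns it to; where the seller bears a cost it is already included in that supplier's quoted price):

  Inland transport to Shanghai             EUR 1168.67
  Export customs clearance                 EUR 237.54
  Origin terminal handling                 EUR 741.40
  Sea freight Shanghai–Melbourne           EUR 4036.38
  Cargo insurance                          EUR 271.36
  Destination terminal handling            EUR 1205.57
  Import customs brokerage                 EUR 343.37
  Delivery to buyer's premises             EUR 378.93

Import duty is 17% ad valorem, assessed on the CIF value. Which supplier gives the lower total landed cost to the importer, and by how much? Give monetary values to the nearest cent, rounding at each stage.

Supplier B is cheaper by EUR 45431.49

Supplier A (EXW):
CIF value = EXW price + inland to port + export clearance + origin terminal + freight + insurance = 353324.26 + 1168.67 + 237.54 + 741.40 + 4036.38 + 271.36 = 359779.61
Import duty = 359779.61 × 17% = 61162.53
Buyer bears (A): 1168.67 + 237.54 + 741.40 + 4036.38 + 271.36 + 1205.57 + 343.37 + 378.93 = 8383.22
Landed cost (A) = invoice 353324.26 + 8383.22 + duty 61162.53 = 422870.01
Supplier B (FOB):
CIF value = FOB price + freight + insurance = 316641.53 + 4036.38 + 271.36 = 320949.27
Import duty = 320949.27 × 17% = 54561.38
Buyer bears (B): 4036.38 + 271.36 + 1205.57 + 343.37 + 378.93 = 6235.61
Landed cost (B) = invoice 316641.53 + 6235.61 + duty 54561.38 = 377438.52
Difference = |422870.01 − 377438.52| = 45431.49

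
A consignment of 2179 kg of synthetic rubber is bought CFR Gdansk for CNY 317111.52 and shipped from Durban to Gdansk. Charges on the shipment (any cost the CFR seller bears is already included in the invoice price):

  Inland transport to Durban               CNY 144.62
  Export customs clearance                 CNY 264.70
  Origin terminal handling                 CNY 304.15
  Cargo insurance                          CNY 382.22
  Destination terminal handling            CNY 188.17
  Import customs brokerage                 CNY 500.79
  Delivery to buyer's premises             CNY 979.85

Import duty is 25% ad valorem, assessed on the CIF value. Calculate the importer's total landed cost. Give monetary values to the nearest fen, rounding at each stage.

CFR: the seller pays costs through ocean freight to the destination port, but not insurance.
Already in the invoice (seller's account under CFR): inland to port, export clearance, origin terminal — exclude.
CIF value = CFR price + insurance = 317111.52 + 382.22 = 317493.74
Import duty = 317493.74 × 25% = 79373.44
Buyer bears: insurance 382.22 + destination terminal 188.17 + brokerage 500.79 + delivery 979.85 + duty 79373.44 = 81424.47
Landed cost = invoice 317111.52 + 81424.47 = 398535.99

Total landed cost: CNY 398535.99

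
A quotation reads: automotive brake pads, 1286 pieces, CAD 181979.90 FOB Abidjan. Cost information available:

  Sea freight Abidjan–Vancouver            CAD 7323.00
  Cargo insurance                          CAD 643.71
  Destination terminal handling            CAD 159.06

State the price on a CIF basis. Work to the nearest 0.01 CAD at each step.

Not relevant to the conversion: destination terminal — on the buyer under both terms; not part of either seller's price.
From FOB to CIF, the seller additionally bears: freight, insurance.
CIF price = 181979.90 + 7323.00 + 643.71 = 189946.61

CIF price: CAD 189946.61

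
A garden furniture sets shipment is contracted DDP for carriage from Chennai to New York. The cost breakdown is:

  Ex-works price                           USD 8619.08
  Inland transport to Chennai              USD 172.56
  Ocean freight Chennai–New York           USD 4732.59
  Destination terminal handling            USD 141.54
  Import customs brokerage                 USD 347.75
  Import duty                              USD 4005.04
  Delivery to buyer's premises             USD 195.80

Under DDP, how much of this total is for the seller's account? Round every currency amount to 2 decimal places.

Seller's account: USD 18214.36

DDP: the seller bears all costs including import duty.
Seller's account: goods 8619.08 + inland to port 172.56 + freight 4732.59 + destination terminal 141.54 + brokerage 347.75 + duty 4005.04 + delivery 195.80 = 18214.36
Buyer's account: 0.00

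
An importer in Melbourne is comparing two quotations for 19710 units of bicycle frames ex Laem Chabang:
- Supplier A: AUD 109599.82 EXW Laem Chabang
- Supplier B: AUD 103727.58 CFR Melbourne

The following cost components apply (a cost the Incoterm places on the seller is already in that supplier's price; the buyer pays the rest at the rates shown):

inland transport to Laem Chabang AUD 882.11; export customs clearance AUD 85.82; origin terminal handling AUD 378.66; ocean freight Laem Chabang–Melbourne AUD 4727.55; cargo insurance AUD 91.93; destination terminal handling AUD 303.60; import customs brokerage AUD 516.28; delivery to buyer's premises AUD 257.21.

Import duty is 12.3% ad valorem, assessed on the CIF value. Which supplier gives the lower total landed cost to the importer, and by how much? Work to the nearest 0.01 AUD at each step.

Supplier B is cheaper by AUD 13415.78

Supplier A (EXW):
CIF value = EXW price + inland to port + export clearance + origin terminal + freight + insurance = 109599.82 + 882.11 + 85.82 + 378.66 + 4727.55 + 91.93 = 115765.89
Import duty = 115765.89 × 12.3% = 14239.20
Buyer bears (A): 882.11 + 85.82 + 378.66 + 4727.55 + 91.93 + 303.60 + 516.28 + 257.21 = 7243.16
Landed cost (A) = invoice 109599.82 + 7243.16 + duty 14239.20 = 131082.18
Supplier B (CFR):
CIF value = CFR price + insurance = 103727.58 + 91.93 = 103819.51
Import duty = 103819.51 × 12.3% = 12769.80
Buyer bears (B): 91.93 + 303.60 + 516.28 + 257.21 = 1169.02
Landed cost (B) = invoice 103727.58 + 1169.02 + duty 12769.80 = 117666.40
Difference = |131082.18 − 117666.40| = 13415.78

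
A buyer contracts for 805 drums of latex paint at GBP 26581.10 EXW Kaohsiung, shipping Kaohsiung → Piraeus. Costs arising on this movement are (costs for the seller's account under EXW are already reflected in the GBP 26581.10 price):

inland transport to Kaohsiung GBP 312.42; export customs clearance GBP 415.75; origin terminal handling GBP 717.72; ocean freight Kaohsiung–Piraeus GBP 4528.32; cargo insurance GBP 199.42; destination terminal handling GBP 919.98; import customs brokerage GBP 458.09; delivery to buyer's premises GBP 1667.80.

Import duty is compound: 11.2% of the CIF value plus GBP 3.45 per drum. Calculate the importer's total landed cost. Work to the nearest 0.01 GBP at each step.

Total landed cost: GBP 42246.38

EXW: the seller makes goods available at their premises; the buyer bears all onward costs.
CIF value = EXW price + inland to port + export clearance + origin terminal + freight + insurance = 26581.10 + 312.42 + 415.75 + 717.72 + 4528.32 + 199.42 = 32754.73
Ad valorem component: 32754.73 × 11.2% = 3668.53
Specific component: 805 × 3.45 = 2777.25
Import duty = 3668.53 + 2777.25 = 6445.78
Buyer bears: inland to port 312.42 + export clearance 415.75 + origin terminal 717.72 + freight 4528.32 + insurance 199.42 + destination terminal 919.98 + brokerage 458.09 + delivery 1667.80 + duty 6445.78 = 15665.28
Landed cost = invoice 26581.10 + 15665.28 = 42246.38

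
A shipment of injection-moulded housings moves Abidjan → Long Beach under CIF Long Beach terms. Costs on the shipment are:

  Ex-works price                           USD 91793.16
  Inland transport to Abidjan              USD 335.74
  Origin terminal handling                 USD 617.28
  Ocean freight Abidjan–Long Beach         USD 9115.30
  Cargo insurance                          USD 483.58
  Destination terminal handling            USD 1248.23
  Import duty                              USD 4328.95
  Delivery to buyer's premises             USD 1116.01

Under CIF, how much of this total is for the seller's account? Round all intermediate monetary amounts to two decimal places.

CIF: the seller pays costs through ocean freight and marine insurance to the destination port.
Seller's account: goods 91793.16 + inland to port 335.74 + origin terminal 617.28 + freight 9115.30 + insurance 483.58 = 102345.06
Buyer's account: destination terminal 1248.23 + duty 4328.95 + delivery 1116.01 = 6693.19

Seller's account: USD 102345.06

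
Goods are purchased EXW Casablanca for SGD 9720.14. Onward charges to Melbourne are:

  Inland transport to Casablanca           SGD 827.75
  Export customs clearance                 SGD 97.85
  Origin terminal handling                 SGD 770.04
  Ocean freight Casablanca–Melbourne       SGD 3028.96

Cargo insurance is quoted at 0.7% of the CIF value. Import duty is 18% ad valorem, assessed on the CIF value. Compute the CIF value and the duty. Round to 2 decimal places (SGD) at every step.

CIF value: SGD 14546.57; import duty: SGD 2618.38

Let C be the CIF value. C = EXW price + pre-shipment costs + freight + 0.7% × C
C − 0.7% × C = 9720.14 + 827.75 + 97.85 + 770.04 + 3028.96
0.993 × C = 14444.74
C = 14444.74 / 0.993 = 14546.57
Insurance premium = 0.7% × 14546.57 = 101.83
Import duty = 14546.57 × 18% = 2618.38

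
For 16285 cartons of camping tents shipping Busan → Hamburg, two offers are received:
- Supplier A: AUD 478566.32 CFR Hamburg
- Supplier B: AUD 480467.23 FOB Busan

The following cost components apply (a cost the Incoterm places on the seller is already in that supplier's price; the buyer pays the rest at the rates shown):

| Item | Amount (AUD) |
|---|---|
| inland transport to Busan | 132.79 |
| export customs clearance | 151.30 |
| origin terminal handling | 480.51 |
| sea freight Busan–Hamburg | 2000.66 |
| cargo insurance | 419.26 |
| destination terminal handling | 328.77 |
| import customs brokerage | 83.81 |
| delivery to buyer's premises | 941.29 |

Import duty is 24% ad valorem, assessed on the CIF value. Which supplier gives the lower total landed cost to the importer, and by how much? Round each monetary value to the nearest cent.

Supplier A (CFR):
CIF value = CFR price + insurance = 478566.32 + 419.26 = 478985.58
Import duty = 478985.58 × 24% = 114956.54
Buyer bears (A): 419.26 + 328.77 + 83.81 + 941.29 = 1773.13
Landed cost (A) = invoice 478566.32 + 1773.13 + duty 114956.54 = 595295.99
Supplier B (FOB):
CIF value = FOB price + freight + insurance = 480467.23 + 2000.66 + 419.26 = 482887.15
Import duty = 482887.15 × 24% = 115892.92
Buyer bears (B): 2000.66 + 419.26 + 328.77 + 83.81 + 941.29 = 3773.79
Landed cost (B) = invoice 480467.23 + 3773.79 + duty 115892.92 = 600133.94
Difference = |595295.99 − 600133.94| = 4837.95

Supplier A is cheaper by AUD 4837.95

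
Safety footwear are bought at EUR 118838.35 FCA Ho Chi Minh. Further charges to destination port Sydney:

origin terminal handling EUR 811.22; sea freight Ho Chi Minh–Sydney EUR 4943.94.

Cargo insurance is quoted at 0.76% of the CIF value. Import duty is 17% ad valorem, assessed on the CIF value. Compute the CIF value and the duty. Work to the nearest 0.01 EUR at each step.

Let C be the CIF value. C = FCA price + pre-shipment costs + freight + 0.76% × C
C − 0.76% × C = 118838.35 + 811.22 + 4943.94
0.9924 × C = 124593.51
C = 124593.51 / 0.9924 = 125547.67
Insurance premium = 0.76% × 125547.67 = 954.16
Import duty = 125547.67 × 17% = 21343.10

CIF value: EUR 125547.67; import duty: EUR 21343.10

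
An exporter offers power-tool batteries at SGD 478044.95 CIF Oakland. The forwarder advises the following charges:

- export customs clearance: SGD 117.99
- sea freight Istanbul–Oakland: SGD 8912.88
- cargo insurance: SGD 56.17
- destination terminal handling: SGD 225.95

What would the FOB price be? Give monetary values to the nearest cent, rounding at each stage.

Not relevant to the conversion: export clearance — on the seller under both CIF and FOB; already in the CIF price and stays in the FOB price. destination terminal — on the buyer under both terms; not part of either seller's price.
From CIF to FOB, the seller no longer bears: freight, insurance.
FOB price = 478044.95 − 8912.88 − 56.17 = 469075.90

FOB price: SGD 469075.90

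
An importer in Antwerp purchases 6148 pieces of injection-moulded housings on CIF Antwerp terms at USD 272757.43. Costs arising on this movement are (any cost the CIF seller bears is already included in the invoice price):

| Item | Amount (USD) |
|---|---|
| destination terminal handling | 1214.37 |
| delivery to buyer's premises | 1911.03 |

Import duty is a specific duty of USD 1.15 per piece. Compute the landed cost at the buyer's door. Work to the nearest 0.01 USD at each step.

Total landed cost: USD 282953.03

CIF: the seller pays costs through ocean freight and marine insurance to the destination port.
The CIF price already equals the CIF value: 272757.43
Import duty = 6148 × 1.15 = 7070.20
Buyer bears: destination terminal 1214.37 + delivery 1911.03 + duty 7070.20 = 10195.60
Landed cost = invoice 272757.43 + 10195.60 = 282953.03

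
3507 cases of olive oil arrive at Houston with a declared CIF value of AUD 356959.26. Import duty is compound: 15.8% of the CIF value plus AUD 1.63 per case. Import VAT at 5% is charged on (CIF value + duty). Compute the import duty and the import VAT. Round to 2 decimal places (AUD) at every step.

Import duty: AUD 62115.97; import VAT: AUD 20953.76

Ad valorem component: 356959.26 × 15.8% = 56399.56
Specific component: 3507 × 1.63 = 5716.41
Import duty = 56399.56 + 5716.41 = 62115.97
VAT base = CIF + duty = 356959.26 + 62115.97 = 419075.23
Import VAT = 419075.23 × 5% = 20953.76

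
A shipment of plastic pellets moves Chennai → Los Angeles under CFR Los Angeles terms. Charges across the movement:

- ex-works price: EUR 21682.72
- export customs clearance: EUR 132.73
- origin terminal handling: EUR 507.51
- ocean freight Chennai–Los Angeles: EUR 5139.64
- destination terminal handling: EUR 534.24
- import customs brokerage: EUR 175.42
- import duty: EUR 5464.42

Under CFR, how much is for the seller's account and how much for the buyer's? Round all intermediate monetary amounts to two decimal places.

CFR: the seller pays costs through ocean freight to the destination port, but not insurance.
Seller's account: goods 21682.72 + export clearance 132.73 + origin terminal 507.51 + freight 5139.64 = 27462.60
Buyer's account: destination terminal 534.24 + brokerage 175.42 + duty 5464.42 = 6174.08

Seller: EUR 27462.60; buyer: EUR 6174.08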